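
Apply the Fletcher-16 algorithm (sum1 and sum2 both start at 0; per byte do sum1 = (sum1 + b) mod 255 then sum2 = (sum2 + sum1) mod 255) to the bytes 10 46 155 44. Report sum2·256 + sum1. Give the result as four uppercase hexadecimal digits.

1600

Running sums (mod 255):
  after byte 0 (10): sum1=10, sum2=10
  after byte 1 (46): sum1=56, sum2=66
  after byte 2 (155): sum1=211, sum2=22
  after byte 3 (44): sum1=0, sum2=22
Checksum = sum2·256 + sum1 = 22·256 + 0 = 5632 = 0x1600.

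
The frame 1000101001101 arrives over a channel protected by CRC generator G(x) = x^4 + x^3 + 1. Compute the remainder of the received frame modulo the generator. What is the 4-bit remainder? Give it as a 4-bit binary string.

Modulo-2 division of 1000101001101 by 11001:
  pos 0: 10001 XOR 11001 = 01000
  pos 1: 10000 XOR 11001 = 01001
  pos 2: 10011 XOR 11001 = 01010
  pos 3: 10100 XOR 11001 = 01101
  pos 4: 11010 XOR 11001 = 00011
  pos 7: 11110 XOR 11001 = 00111
Remainder = 1111 (nonzero — an error is detected).

1111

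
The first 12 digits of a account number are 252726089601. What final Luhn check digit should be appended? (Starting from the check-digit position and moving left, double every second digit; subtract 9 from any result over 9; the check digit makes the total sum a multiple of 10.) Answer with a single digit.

Partial digits right→left: 1 0 6 9 8 0 6 2 7 2 5 2
Double every second digit counting from the check-digit position (so the 1st, 3rd, 5th, ... of the partial from the right).
  doubled (with −9 where >9): 2 3 7 3 5 1 → sum 21
  kept as-is: 0 9 0 2 2 2 → sum 15
Total = 21 + 15 = 36.
Check digit = (10 − (36 mod 10)) mod 10 = 4.

4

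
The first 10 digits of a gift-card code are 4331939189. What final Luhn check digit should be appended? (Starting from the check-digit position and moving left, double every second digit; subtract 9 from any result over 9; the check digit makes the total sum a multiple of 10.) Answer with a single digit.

Partial digits right→left: 9 8 1 9 3 9 1 3 3 4
Double every second digit counting from the check-digit position (so the 1st, 3rd, 5th, ... of the partial from the right).
  doubled (with −9 where >9): 9 2 6 2 6 → sum 25
  kept as-is: 8 9 9 3 4 → sum 33
Total = 25 + 33 = 58.
Check digit = (10 − (58 mod 10)) mod 10 = 2.

2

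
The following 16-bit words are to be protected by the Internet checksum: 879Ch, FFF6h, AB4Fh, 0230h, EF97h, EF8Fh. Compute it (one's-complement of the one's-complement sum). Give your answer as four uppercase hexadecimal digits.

One's-complement addition (fold any carry out of bit 15 back into bit 0):
  0x879C + 0xFFF6 = 0x18792 → wrap carry → 0x8793
  0x8793 + 0xAB4F = 0x132E2 → wrap carry → 0x32E3
  0x32E3 + 0x0230 = 0x03513
  0x3513 + 0xEF97 = 0x124AA → wrap carry → 0x24AB
  0x24AB + 0xEF8F = 0x1143A → wrap carry → 0x143B
One's-complement sum = 0x143B.
Checksum = ~0x143B & 0xFFFF = 0xEBC4.

EBC4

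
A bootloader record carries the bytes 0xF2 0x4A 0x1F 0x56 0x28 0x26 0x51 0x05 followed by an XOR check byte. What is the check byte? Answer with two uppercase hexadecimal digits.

AB

XOR the bytes together:
  start with 0xF2
  0xF2 ⊕ 0x4A = 0xB8
  0xB8 ⊕ 0x1F = 0xA7
  0xA7 ⊕ 0x56 = 0xF1
  0xF1 ⊕ 0x28 = 0xD9
  0xD9 ⊕ 0x26 = 0xFF
  0xFF ⊕ 0x51 = 0xAE
  0xAE ⊕ 0x05 = 0xAB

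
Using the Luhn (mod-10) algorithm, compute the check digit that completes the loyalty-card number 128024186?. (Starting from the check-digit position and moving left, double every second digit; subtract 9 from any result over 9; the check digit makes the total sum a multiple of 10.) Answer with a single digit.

8

Partial digits right→left: 6 8 1 4 2 0 8 2 1
Double every second digit counting from the check-digit position (so the 1st, 3rd, 5th, ... of the partial from the right).
  doubled (with −9 where >9): 3 2 4 7 2 → sum 18
  kept as-is: 8 4 0 2 → sum 14
Total = 18 + 14 = 32.
Check digit = (10 − (32 mod 10)) mod 10 = 8.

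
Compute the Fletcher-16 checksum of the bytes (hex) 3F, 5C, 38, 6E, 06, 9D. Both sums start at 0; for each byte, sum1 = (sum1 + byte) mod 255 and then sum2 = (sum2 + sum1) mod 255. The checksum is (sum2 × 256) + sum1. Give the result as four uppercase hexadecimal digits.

Running sums (mod 255):
  after byte 0 (3F): sum1=63, sum2=63
  after byte 1 (5C): sum1=155, sum2=218
  after byte 2 (38): sum1=211, sum2=174
  after byte 3 (6E): sum1=66, sum2=240
  after byte 4 (06): sum1=72, sum2=57
  after byte 5 (9D): sum1=229, sum2=31
Checksum = sum2·256 + sum1 = 31·256 + 229 = 8165 = 0x1FE5.

1FE5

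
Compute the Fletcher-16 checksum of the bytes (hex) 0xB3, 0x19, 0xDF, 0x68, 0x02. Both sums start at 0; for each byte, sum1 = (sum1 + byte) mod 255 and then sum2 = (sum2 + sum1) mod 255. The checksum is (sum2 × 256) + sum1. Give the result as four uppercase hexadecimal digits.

5917

Running sums (mod 255):
  after byte 0 (0xB3): sum1=179, sum2=179
  after byte 1 (0x19): sum1=204, sum2=128
  after byte 2 (0xDF): sum1=172, sum2=45
  after byte 3 (0x68): sum1=21, sum2=66
  after byte 4 (0x02): sum1=23, sum2=89
Checksum = sum2·256 + sum1 = 89·256 + 23 = 22807 = 0x5917.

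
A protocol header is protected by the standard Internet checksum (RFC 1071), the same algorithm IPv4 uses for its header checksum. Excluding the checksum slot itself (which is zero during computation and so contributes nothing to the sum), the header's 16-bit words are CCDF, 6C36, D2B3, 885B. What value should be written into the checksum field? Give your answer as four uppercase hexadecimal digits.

6BDA

One's-complement addition (fold any carry out of bit 15 back into bit 0):
  0xCCDF + 0x6C36 = 0x13915 → wrap carry → 0x3916
  0x3916 + 0xD2B3 = 0x10BC9 → wrap carry → 0x0BCA
  0x0BCA + 0x885B = 0x09425
One's-complement sum = 0x9425.
Checksum = ~0x9425 & 0xFFFF = 0x6BDA.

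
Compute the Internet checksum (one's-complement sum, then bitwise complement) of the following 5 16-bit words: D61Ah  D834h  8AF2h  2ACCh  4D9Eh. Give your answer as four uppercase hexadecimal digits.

4E53

One's-complement addition (fold any carry out of bit 15 back into bit 0):
  0xD61A + 0xD834 = 0x1AE4E → wrap carry → 0xAE4F
  0xAE4F + 0x8AF2 = 0x13941 → wrap carry → 0x3942
  0x3942 + 0x2ACC = 0x0640E
  0x640E + 0x4D9E = 0x0B1AC
One's-complement sum = 0xB1AC.
Checksum = ~0xB1AC & 0xFFFF = 0x4E53.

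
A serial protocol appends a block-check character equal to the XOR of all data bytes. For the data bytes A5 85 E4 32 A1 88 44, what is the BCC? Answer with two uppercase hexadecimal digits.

9B

XOR the bytes together:
  start with 0xA5
  0xA5 ⊕ 0x85 = 0x20
  0x20 ⊕ 0xE4 = 0xC4
  0xC4 ⊕ 0x32 = 0xF6
  0xF6 ⊕ 0xA1 = 0x57
  0x57 ⊕ 0x88 = 0xDF
  0xDF ⊕ 0x44 = 0x9B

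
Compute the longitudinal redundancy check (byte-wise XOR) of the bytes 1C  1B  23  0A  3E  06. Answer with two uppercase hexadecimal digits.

16

XOR the bytes together:
  start with 0x1C
  0x1C ⊕ 0x1B = 0x07
  0x07 ⊕ 0x23 = 0x24
  0x24 ⊕ 0x0A = 0x2E
  0x2E ⊕ 0x3E = 0x10
  0x10 ⊕ 0x06 = 0x16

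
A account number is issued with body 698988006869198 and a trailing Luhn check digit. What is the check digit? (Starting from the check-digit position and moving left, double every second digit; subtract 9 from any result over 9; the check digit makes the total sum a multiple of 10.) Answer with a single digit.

Partial digits right→left: 8 9 1 9 6 8 6 0 0 8 8 9 8 9 6
Double every second digit counting from the check-digit position (so the 1st, 3rd, 5th, ... of the partial from the right).
  doubled (with −9 where >9): 7 2 3 3 0 7 7 3 → sum 32
  kept as-is: 9 9 8 0 8 9 9 → sum 52
Total = 32 + 52 = 84.
Check digit = (10 − (84 mod 10)) mod 10 = 6.

6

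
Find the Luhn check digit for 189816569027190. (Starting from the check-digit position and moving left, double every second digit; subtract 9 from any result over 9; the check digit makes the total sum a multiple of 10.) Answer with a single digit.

7

Partial digits right→left: 0 9 1 7 2 0 9 6 5 6 1 8 9 8 1
Double every second digit counting from the check-digit position (so the 1st, 3rd, 5th, ... of the partial from the right).
  doubled (with −9 where >9): 0 2 4 9 1 2 9 2 → sum 29
  kept as-is: 9 7 0 6 6 8 8 → sum 44
Total = 29 + 44 = 73.
Check digit = (10 − (73 mod 10)) mod 10 = 7.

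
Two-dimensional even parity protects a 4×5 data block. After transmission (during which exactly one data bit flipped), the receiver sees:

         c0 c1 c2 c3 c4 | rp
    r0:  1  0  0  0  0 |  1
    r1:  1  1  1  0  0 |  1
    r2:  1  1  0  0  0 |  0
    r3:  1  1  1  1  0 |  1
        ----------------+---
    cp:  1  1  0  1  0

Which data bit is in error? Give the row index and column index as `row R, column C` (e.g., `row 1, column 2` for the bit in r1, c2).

row 3, column 0

Recompute each row's even parity and compare to rp:
  r0: data parity 1, sent rp 1 → ok
  r1: data parity 1, sent rp 1 → ok
  r2: data parity 0, sent rp 0 → ok
  r3: data parity 0, sent rp 1 → mismatch
Recompute each column's even parity and compare to cp:
  c0: data parity 0, sent cp 1 → mismatch
  c1: data parity 1, sent cp 1 → ok
  c2: data parity 0, sent cp 0 → ok
  c3: data parity 1, sent cp 1 → ok
  c4: data parity 0, sent cp 0 → ok
Exactly one row (r3) and one column (c0) fail → the flipped bit is at their intersection.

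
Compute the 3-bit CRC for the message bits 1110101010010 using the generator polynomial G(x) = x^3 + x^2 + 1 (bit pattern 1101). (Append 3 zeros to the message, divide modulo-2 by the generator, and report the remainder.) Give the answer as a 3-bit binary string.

Append 3 zeros: 1110101010010000. Divide by 1101 (XOR where the leading bit is 1):
  pos 0: 1110 XOR 1101 = 0011
  pos 2: 1110 XOR 1101 = 0011
  pos 4: 1110 XOR 1101 = 0011
  pos 6: 1110 XOR 1101 = 0011
  pos 8: 1101 XOR 1101 = 0000
Remainder (last 3 bits) = 000. This is the CRC / FCS.

000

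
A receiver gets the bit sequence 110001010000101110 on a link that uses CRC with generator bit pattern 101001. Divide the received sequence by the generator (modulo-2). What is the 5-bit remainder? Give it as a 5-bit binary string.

Modulo-2 division of 110001010000101110 by 101001:
  pos 0: 110001 XOR 101001 = 011000
  pos 1: 110000 XOR 101001 = 011001
  pos 2: 110011 XOR 101001 = 011010
  pos 3: 110100 XOR 101001 = 011101
  pos 4: 111010 XOR 101001 = 010011
  pos 5: 100110 XOR 101001 = 001111
  pos 7: 111101 XOR 101001 = 010100
  pos 8: 101000 XOR 101001 = 000001
Remainder = 11110 (nonzero — an error is detected).

11110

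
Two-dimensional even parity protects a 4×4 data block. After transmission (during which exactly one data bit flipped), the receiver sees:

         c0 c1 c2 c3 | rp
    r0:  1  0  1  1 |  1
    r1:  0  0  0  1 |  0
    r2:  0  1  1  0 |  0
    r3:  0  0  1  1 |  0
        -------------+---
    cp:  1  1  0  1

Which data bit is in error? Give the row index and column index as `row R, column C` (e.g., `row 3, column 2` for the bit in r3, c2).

Recompute each row's even parity and compare to rp:
  r0: data parity 1, sent rp 1 → ok
  r1: data parity 1, sent rp 0 → mismatch
  r2: data parity 0, sent rp 0 → ok
  r3: data parity 0, sent rp 0 → ok
Recompute each column's even parity and compare to cp:
  c0: data parity 1, sent cp 1 → ok
  c1: data parity 1, sent cp 1 → ok
  c2: data parity 1, sent cp 0 → mismatch
  c3: data parity 1, sent cp 1 → ok
Exactly one row (r1) and one column (c2) fail → the flipped bit is at their intersection.

row 1, column 2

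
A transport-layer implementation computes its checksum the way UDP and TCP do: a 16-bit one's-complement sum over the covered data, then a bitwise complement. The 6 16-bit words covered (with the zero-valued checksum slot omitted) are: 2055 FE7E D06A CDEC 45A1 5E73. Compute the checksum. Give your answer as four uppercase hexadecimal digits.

One's-complement addition (fold any carry out of bit 15 back into bit 0):
  0x2055 + 0xFE7E = 0x11ED3 → wrap carry → 0x1ED4
  0x1ED4 + 0xD06A = 0x0EF3E
  0xEF3E + 0xCDEC = 0x1BD2A → wrap carry → 0xBD2B
  0xBD2B + 0x45A1 = 0x102CC → wrap carry → 0x02CD
  0x02CD + 0x5E73 = 0x06140
One's-complement sum = 0x6140.
Checksum = ~0x6140 & 0xFFFF = 0x9EBF.

9EBF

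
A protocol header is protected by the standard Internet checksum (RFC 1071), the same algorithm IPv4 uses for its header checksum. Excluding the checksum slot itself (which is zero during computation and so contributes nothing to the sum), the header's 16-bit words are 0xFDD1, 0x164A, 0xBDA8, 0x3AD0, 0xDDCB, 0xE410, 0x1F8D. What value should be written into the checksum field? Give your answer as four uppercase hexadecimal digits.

One's-complement addition (fold any carry out of bit 15 back into bit 0):
  0xFDD1 + 0x164A = 0x1141B → wrap carry → 0x141C
  0x141C + 0xBDA8 = 0x0D1C4
  0xD1C4 + 0x3AD0 = 0x10C94 → wrap carry → 0x0C95
  0x0C95 + 0xDDCB = 0x0EA60
  0xEA60 + 0xE410 = 0x1CE70 → wrap carry → 0xCE71
  0xCE71 + 0x1F8D = 0x0EDFE
One's-complement sum = 0xEDFE.
Checksum = ~0xEDFE & 0xFFFF = 0x1201.

1201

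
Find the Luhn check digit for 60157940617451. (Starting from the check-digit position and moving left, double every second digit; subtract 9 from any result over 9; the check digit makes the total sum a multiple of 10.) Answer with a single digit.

Partial digits right→left: 1 5 4 7 1 6 0 4 9 7 5 1 0 6
Double every second digit counting from the check-digit position (so the 1st, 3rd, 5th, ... of the partial from the right).
  doubled (with −9 where >9): 2 8 2 0 9 1 0 → sum 22
  kept as-is: 5 7 6 4 7 1 6 → sum 36
Total = 22 + 36 = 58.
Check digit = (10 − (58 mod 10)) mod 10 = 2.

2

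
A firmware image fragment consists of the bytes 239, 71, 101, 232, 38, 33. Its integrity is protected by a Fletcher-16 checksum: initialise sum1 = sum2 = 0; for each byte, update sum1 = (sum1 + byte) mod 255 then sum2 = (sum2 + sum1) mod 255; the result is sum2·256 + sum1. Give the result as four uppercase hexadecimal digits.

C1CC

Running sums (mod 255):
  after byte 0 (239): sum1=239, sum2=239
  after byte 1 (71): sum1=55, sum2=39
  after byte 2 (101): sum1=156, sum2=195
  after byte 3 (232): sum1=133, sum2=73
  after byte 4 (38): sum1=171, sum2=244
  after byte 5 (33): sum1=204, sum2=193
Checksum = sum2·256 + sum1 = 193·256 + 204 = 49612 = 0xC1CC.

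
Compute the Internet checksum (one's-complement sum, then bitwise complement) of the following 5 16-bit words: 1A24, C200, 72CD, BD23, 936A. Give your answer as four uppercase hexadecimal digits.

607F

One's-complement addition (fold any carry out of bit 15 back into bit 0):
  0x1A24 + 0xC200 = 0x0DC24
  0xDC24 + 0x72CD = 0x14EF1 → wrap carry → 0x4EF2
  0x4EF2 + 0xBD23 = 0x10C15 → wrap carry → 0x0C16
  0x0C16 + 0x936A = 0x09F80
One's-complement sum = 0x9F80.
Checksum = ~0x9F80 & 0xFFFF = 0x607F.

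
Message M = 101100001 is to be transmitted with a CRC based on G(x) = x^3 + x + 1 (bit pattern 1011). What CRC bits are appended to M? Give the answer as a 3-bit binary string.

Append 3 zeros: 101100001000. Divide by 1011 (XOR where the leading bit is 1):
  pos 0: 1011 XOR 1011 = 0000
  pos 8: 1000 XOR 1011 = 0011
Remainder (last 3 bits) = 011. This is the CRC / FCS.

011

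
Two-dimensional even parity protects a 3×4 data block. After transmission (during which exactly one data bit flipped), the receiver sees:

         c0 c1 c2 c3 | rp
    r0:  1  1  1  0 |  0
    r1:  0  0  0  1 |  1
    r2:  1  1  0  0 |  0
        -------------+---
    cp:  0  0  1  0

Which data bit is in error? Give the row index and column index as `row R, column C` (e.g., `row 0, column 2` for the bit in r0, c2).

row 0, column 3

Recompute each row's even parity and compare to rp:
  r0: data parity 1, sent rp 0 → mismatch
  r1: data parity 1, sent rp 1 → ok
  r2: data parity 0, sent rp 0 → ok
Recompute each column's even parity and compare to cp:
  c0: data parity 0, sent cp 0 → ok
  c1: data parity 0, sent cp 0 → ok
  c2: data parity 1, sent cp 1 → ok
  c3: data parity 1, sent cp 0 → mismatch
Exactly one row (r0) and one column (c3) fail → the flipped bit is at their intersection.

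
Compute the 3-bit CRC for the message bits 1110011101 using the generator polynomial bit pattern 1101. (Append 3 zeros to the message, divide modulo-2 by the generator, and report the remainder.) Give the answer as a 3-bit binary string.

000

Append 3 zeros: 1110011101000. Divide by 1101 (XOR where the leading bit is 1):
  pos 0: 1110 XOR 1101 = 0011
  pos 2: 1101 XOR 1101 = 0000
  pos 6: 1101 XOR 1101 = 0000
Remainder (last 3 bits) = 000. This is the CRC / FCS.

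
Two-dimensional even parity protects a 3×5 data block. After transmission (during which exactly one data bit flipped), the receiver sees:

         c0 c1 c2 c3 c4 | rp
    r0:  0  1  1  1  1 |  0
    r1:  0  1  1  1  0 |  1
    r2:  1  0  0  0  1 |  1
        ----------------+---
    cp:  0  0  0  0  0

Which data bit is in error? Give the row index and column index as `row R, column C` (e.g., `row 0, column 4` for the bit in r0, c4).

row 2, column 0

Recompute each row's even parity and compare to rp:
  r0: data parity 0, sent rp 0 → ok
  r1: data parity 1, sent rp 1 → ok
  r2: data parity 0, sent rp 1 → mismatch
Recompute each column's even parity and compare to cp:
  c0: data parity 1, sent cp 0 → mismatch
  c1: data parity 0, sent cp 0 → ok
  c2: data parity 0, sent cp 0 → ok
  c3: data parity 0, sent cp 0 → ok
  c4: data parity 0, sent cp 0 → ok
Exactly one row (r2) and one column (c0) fail → the flipped bit is at their intersection.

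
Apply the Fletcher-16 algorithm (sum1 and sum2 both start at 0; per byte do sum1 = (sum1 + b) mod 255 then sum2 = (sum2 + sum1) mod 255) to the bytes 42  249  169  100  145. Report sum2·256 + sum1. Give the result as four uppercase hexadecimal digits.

Running sums (mod 255):
  after byte 0 (42): sum1=42, sum2=42
  after byte 1 (249): sum1=36, sum2=78
  after byte 2 (169): sum1=205, sum2=28
  after byte 3 (100): sum1=50, sum2=78
  after byte 4 (145): sum1=195, sum2=18
Checksum = sum2·256 + sum1 = 18·256 + 195 = 4803 = 0x12C3.

12C3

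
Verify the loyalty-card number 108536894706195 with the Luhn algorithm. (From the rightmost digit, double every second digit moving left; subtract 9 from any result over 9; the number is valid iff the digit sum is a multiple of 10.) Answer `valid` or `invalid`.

valid

From the right, keep odd positions and double even positions (subtract 9 from any doubled value over 9):
  doubled (positions 2,4,...): 9 3 5 9 3 1 0 → sum 30
  kept (positions 1,3,...): 5 1 0 4 8 3 8 1 → sum 30
Total = 60.
60 mod 10 = 0, so the number is valid.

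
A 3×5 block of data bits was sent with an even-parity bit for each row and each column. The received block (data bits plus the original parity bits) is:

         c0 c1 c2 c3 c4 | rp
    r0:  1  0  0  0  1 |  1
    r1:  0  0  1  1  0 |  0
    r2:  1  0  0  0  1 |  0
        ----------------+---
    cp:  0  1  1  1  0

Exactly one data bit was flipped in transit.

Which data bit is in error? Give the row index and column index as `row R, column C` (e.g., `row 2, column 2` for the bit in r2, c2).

Recompute each row's even parity and compare to rp:
  r0: data parity 0, sent rp 1 → mismatch
  r1: data parity 0, sent rp 0 → ok
  r2: data parity 0, sent rp 0 → ok
Recompute each column's even parity and compare to cp:
  c0: data parity 0, sent cp 0 → ok
  c1: data parity 0, sent cp 1 → mismatch
  c2: data parity 1, sent cp 1 → ok
  c3: data parity 1, sent cp 1 → ok
  c4: data parity 0, sent cp 0 → ok
Exactly one row (r0) and one column (c1) fail → the flipped bit is at their intersection.

row 0, column 1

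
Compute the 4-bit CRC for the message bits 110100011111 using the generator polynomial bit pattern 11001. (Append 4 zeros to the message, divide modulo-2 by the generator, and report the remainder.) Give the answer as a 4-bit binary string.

1010

Append 4 zeros: 1101000111110000. Divide by 11001 (XOR where the leading bit is 1):
  pos 0: 11010 XOR 11001 = 00011
  pos 3: 11001 XOR 11001 = 00000
  pos 8: 11110 XOR 11001 = 00111
  pos 10: 11100 XOR 11001 = 00101
Remainder (last 4 bits) = 1010. This is the CRC / FCS.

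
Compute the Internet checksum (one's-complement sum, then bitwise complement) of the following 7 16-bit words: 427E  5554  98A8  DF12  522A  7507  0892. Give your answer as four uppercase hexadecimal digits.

One's-complement addition (fold any carry out of bit 15 back into bit 0):
  0x427E + 0x5554 = 0x097D2
  0x97D2 + 0x98A8 = 0x1307A → wrap carry → 0x307B
  0x307B + 0xDF12 = 0x10F8D → wrap carry → 0x0F8E
  0x0F8E + 0x522A = 0x061B8
  0x61B8 + 0x7507 = 0x0D6BF
  0xD6BF + 0x0892 = 0x0DF51
One's-complement sum = 0xDF51.
Checksum = ~0xDF51 & 0xFFFF = 0x20AE.

20AE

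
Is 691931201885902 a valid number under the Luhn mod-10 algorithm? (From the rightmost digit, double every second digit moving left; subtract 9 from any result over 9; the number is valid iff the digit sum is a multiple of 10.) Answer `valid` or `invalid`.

valid

From the right, keep odd positions and double even positions (subtract 9 from any doubled value over 9):
  doubled (positions 2,4,...): 0 1 7 0 2 9 9 → sum 28
  kept (positions 1,3,...): 2 9 8 1 2 3 1 6 → sum 32
Total = 60.
60 mod 10 = 0, so the number is valid.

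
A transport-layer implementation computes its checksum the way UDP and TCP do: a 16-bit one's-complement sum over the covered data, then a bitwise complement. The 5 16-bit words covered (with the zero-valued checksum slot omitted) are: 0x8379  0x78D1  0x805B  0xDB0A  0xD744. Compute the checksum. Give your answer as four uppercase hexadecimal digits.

One's-complement addition (fold any carry out of bit 15 back into bit 0):
  0x8379 + 0x78D1 = 0x0FC4A
  0xFC4A + 0x805B = 0x17CA5 → wrap carry → 0x7CA6
  0x7CA6 + 0xDB0A = 0x157B0 → wrap carry → 0x57B1
  0x57B1 + 0xD744 = 0x12EF5 → wrap carry → 0x2EF6
One's-complement sum = 0x2EF6.
Checksum = ~0x2EF6 & 0xFFFF = 0xD109.

D109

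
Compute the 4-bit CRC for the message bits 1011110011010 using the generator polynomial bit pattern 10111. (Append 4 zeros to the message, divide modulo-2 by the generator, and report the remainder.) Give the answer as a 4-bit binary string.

1010

Append 4 zeros: 10111100110100000. Divide by 10111 (XOR where the leading bit is 1):
  pos 0: 10111 XOR 10111 = 00000
  pos 5: 10011 XOR 10111 = 00100
  pos 7: 10001 XOR 10111 = 00110
  pos 9: 11000 XOR 10111 = 01111
  pos 10: 11110 XOR 10111 = 01001
  pos 11: 10010 XOR 10111 = 00101
Remainder (last 4 bits) = 1010. This is the CRC / FCS.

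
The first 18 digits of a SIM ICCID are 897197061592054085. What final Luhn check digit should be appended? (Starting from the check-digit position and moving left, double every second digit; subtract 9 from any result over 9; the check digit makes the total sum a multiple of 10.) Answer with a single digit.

Partial digits right→left: 5 8 0 4 5 0 2 9 5 1 6 0 7 9 1 7 9 8
Double every second digit counting from the check-digit position (so the 1st, 3rd, 5th, ... of the partial from the right).
  doubled (with −9 where >9): 1 0 1 4 1 3 5 2 9 → sum 26
  kept as-is: 8 4 0 9 1 0 9 7 8 → sum 46
Total = 26 + 46 = 72.
Check digit = (10 − (72 mod 10)) mod 10 = 8.

8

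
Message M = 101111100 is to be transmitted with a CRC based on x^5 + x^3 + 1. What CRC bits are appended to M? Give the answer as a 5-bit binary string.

Append 5 zeros: 10111110000000. Divide by 101001 (XOR where the leading bit is 1):
  pos 0: 101111 XOR 101001 = 000110
  pos 3: 110100 XOR 101001 = 011101
  pos 4: 111010 XOR 101001 = 010011
  pos 5: 100110 XOR 101001 = 001111
  pos 7: 111100 XOR 101001 = 010101
  pos 8: 101010 XOR 101001 = 000011
Remainder (last 5 bits) = 00011. This is the CRC / FCS.

00011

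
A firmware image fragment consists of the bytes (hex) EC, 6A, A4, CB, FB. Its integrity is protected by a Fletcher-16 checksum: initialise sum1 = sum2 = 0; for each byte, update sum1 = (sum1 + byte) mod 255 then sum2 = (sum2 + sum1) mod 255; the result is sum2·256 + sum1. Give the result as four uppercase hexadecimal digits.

CBC3

Running sums (mod 255):
  after byte 0 (EC): sum1=236, sum2=236
  after byte 1 (6A): sum1=87, sum2=68
  after byte 2 (A4): sum1=251, sum2=64
  after byte 3 (CB): sum1=199, sum2=8
  after byte 4 (FB): sum1=195, sum2=203
Checksum = sum2·256 + sum1 = 203·256 + 195 = 52163 = 0xCBC3.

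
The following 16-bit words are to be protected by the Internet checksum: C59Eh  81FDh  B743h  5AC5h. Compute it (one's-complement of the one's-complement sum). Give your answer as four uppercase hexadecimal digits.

A65A

One's-complement addition (fold any carry out of bit 15 back into bit 0):
  0xC59E + 0x81FD = 0x1479B → wrap carry → 0x479C
  0x479C + 0xB743 = 0x0FEDF
  0xFEDF + 0x5AC5 = 0x159A4 → wrap carry → 0x59A5
One's-complement sum = 0x59A5.
Checksum = ~0x59A5 & 0xFFFF = 0xA65A.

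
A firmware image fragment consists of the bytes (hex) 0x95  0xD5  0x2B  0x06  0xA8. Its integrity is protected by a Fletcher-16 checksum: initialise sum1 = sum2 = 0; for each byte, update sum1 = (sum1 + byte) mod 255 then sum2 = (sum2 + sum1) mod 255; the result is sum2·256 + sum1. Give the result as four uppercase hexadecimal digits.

7945

Running sums (mod 255):
  after byte 0 (0x95): sum1=149, sum2=149
  after byte 1 (0xD5): sum1=107, sum2=1
  after byte 2 (0x2B): sum1=150, sum2=151
  after byte 3 (0x06): sum1=156, sum2=52
  after byte 4 (0xA8): sum1=69, sum2=121
Checksum = sum2·256 + sum1 = 121·256 + 69 = 31045 = 0x7945.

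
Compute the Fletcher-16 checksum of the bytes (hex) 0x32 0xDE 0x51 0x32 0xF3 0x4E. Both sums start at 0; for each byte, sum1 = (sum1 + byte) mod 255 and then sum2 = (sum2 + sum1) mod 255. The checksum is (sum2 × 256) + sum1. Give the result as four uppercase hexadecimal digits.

99D6

Running sums (mod 255):
  after byte 0 (0x32): sum1=50, sum2=50
  after byte 1 (0xDE): sum1=17, sum2=67
  after byte 2 (0x51): sum1=98, sum2=165
  after byte 3 (0x32): sum1=148, sum2=58
  after byte 4 (0xF3): sum1=136, sum2=194
  after byte 5 (0x4E): sum1=214, sum2=153
Checksum = sum2·256 + sum1 = 153·256 + 214 = 39382 = 0x99D6.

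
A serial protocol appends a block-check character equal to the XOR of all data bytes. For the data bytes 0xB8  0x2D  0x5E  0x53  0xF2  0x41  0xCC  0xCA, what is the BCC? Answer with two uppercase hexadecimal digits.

XOR the bytes together:
  start with 0xB8
  0xB8 ⊕ 0x2D = 0x95
  0x95 ⊕ 0x5E = 0xCB
  0xCB ⊕ 0x53 = 0x98
  0x98 ⊕ 0xF2 = 0x6A
  0x6A ⊕ 0x41 = 0x2B
  0x2B ⊕ 0xCC = 0xE7
  0xE7 ⊕ 0xCA = 0x2D

2D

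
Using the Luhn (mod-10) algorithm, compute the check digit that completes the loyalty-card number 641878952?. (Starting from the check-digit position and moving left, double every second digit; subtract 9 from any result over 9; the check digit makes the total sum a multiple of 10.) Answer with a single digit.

2

Partial digits right→left: 2 5 9 8 7 8 1 4 6
Double every second digit counting from the check-digit position (so the 1st, 3rd, 5th, ... of the partial from the right).
  doubled (with −9 where >9): 4 9 5 2 3 → sum 23
  kept as-is: 5 8 8 4 → sum 25
Total = 23 + 25 = 48.
Check digit = (10 − (48 mod 10)) mod 10 = 2.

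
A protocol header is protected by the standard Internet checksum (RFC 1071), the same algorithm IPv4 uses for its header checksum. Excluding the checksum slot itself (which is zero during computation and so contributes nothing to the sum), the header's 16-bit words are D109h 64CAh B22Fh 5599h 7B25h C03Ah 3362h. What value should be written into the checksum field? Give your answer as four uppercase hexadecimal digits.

53A0

One's-complement addition (fold any carry out of bit 15 back into bit 0):
  0xD109 + 0x64CA = 0x135D3 → wrap carry → 0x35D4
  0x35D4 + 0xB22F = 0x0E803
  0xE803 + 0x5599 = 0x13D9C → wrap carry → 0x3D9D
  0x3D9D + 0x7B25 = 0x0B8C2
  0xB8C2 + 0xC03A = 0x178FC → wrap carry → 0x78FD
  0x78FD + 0x3362 = 0x0AC5F
One's-complement sum = 0xAC5F.
Checksum = ~0xAC5F & 0xFFFF = 0x53A0.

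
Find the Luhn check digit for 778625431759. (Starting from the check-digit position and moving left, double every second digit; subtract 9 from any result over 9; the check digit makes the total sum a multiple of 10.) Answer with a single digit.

Partial digits right→left: 9 5 7 1 3 4 5 2 6 8 7 7
Double every second digit counting from the check-digit position (so the 1st, 3rd, 5th, ... of the partial from the right).
  doubled (with −9 where >9): 9 5 6 1 3 5 → sum 29
  kept as-is: 5 1 4 2 8 7 → sum 27
Total = 29 + 27 = 56.
Check digit = (10 − (56 mod 10)) mod 10 = 4.

4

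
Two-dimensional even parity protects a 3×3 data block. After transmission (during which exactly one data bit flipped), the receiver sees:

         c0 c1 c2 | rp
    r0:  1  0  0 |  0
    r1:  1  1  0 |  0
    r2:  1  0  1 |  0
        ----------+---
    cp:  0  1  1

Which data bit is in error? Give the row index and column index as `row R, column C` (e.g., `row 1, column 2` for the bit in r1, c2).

row 0, column 0

Recompute each row's even parity and compare to rp:
  r0: data parity 1, sent rp 0 → mismatch
  r1: data parity 0, sent rp 0 → ok
  r2: data parity 0, sent rp 0 → ok
Recompute each column's even parity and compare to cp:
  c0: data parity 1, sent cp 0 → mismatch
  c1: data parity 1, sent cp 1 → ok
  c2: data parity 1, sent cp 1 → ok
Exactly one row (r0) and one column (c0) fail → the flipped bit is at their intersection.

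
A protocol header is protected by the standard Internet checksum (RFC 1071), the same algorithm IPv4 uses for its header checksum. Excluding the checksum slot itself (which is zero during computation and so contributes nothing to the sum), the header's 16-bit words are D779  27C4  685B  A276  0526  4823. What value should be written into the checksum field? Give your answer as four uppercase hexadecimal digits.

A8A6

One's-complement addition (fold any carry out of bit 15 back into bit 0):
  0xD779 + 0x27C4 = 0x0FF3D
  0xFF3D + 0x685B = 0x16798 → wrap carry → 0x6799
  0x6799 + 0xA276 = 0x10A0F → wrap carry → 0x0A10
  0x0A10 + 0x0526 = 0x00F36
  0x0F36 + 0x4823 = 0x05759
One's-complement sum = 0x5759.
Checksum = ~0x5759 & 0xFFFF = 0xA8A6.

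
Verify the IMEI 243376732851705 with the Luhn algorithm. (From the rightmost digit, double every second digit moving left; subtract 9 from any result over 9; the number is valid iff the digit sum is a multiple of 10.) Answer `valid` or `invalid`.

valid

From the right, keep odd positions and double even positions (subtract 9 from any doubled value over 9):
  doubled (positions 2,4,...): 0 2 7 6 3 6 8 → sum 32
  kept (positions 1,3,...): 5 7 5 2 7 7 3 2 → sum 38
Total = 70.
70 mod 10 = 0, so the number is valid.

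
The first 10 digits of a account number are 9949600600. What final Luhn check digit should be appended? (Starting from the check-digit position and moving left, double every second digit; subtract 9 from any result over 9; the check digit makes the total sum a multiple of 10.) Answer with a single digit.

0

Partial digits right→left: 0 0 6 0 0 6 9 4 9 9
Double every second digit counting from the check-digit position (so the 1st, 3rd, 5th, ... of the partial from the right).
  doubled (with −9 where >9): 0 3 0 9 9 → sum 21
  kept as-is: 0 0 6 4 9 → sum 19
Total = 21 + 19 = 40.
Check digit = (10 − (40 mod 10)) mod 10 = 0.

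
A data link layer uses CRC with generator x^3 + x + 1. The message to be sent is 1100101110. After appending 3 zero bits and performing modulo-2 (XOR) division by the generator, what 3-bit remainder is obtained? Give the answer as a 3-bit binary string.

111

Append 3 zeros: 1100101110000. Divide by 1011 (XOR where the leading bit is 1):
  pos 0: 1100 XOR 1011 = 0111
  pos 1: 1111 XOR 1011 = 0100
  pos 2: 1000 XOR 1011 = 0011
  pos 4: 1111 XOR 1011 = 0100
  pos 5: 1001 XOR 1011 = 0010
  pos 7: 1000 XOR 1011 = 0011
  pos 9: 1100 XOR 1011 = 0111
Remainder (last 3 bits) = 111. This is the CRC / FCS.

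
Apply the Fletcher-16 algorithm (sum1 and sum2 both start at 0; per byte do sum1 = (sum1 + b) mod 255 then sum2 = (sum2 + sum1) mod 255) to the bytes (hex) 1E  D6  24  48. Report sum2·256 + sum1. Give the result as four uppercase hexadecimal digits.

8D61

Running sums (mod 255):
  after byte 0 (1E): sum1=30, sum2=30
  after byte 1 (D6): sum1=244, sum2=19
  after byte 2 (24): sum1=25, sum2=44
  after byte 3 (48): sum1=97, sum2=141
Checksum = sum2·256 + sum1 = 141·256 + 97 = 36193 = 0x8D61.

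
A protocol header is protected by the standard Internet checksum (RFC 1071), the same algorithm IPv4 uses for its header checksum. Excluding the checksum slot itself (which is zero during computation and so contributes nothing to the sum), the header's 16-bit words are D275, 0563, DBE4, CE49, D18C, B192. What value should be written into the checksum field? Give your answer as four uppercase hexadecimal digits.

FAD8

One's-complement addition (fold any carry out of bit 15 back into bit 0):
  0xD275 + 0x0563 = 0x0D7D8
  0xD7D8 + 0xDBE4 = 0x1B3BC → wrap carry → 0xB3BD
  0xB3BD + 0xCE49 = 0x18206 → wrap carry → 0x8207
  0x8207 + 0xD18C = 0x15393 → wrap carry → 0x5394
  0x5394 + 0xB192 = 0x10526 → wrap carry → 0x0527
One's-complement sum = 0x0527.
Checksum = ~0x0527 & 0xFFFF = 0xFAD8.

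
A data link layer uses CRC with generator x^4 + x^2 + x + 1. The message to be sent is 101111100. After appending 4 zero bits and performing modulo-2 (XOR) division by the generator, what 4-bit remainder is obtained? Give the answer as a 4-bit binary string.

Append 4 zeros: 1011111000000. Divide by 10111 (XOR where the leading bit is 1):
  pos 0: 10111 XOR 10111 = 00000
  pos 5: 11000 XOR 10111 = 01111
  pos 6: 11110 XOR 10111 = 01001
  pos 7: 10010 XOR 10111 = 00101
Remainder (last 4 bits) = 1010. This is the CRC / FCS.

1010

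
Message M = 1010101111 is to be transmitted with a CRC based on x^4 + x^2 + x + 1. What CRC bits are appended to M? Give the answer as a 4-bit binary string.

Append 4 zeros: 10101011110000. Divide by 10111 (XOR where the leading bit is 1):
  pos 0: 10101 XOR 10111 = 00010
  pos 3: 10011 XOR 10111 = 00100
  pos 5: 10011 XOR 10111 = 00100
  pos 7: 10000 XOR 10111 = 00111
  pos 9: 11100 XOR 10111 = 01011
Remainder (last 4 bits) = 1011. This is the CRC / FCS.

1011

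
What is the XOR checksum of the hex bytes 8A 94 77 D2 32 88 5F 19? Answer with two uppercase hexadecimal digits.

XOR the bytes together:
  start with 0x8A
  0x8A ⊕ 0x94 = 0x1E
  0x1E ⊕ 0x77 = 0x69
  0x69 ⊕ 0xD2 = 0xBB
  0xBB ⊕ 0x32 = 0x89
  0x89 ⊕ 0x88 = 0x01
  0x01 ⊕ 0x5F = 0x5E
  0x5E ⊕ 0x19 = 0x47

47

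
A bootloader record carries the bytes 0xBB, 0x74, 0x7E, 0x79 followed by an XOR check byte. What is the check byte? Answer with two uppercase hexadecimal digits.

C8

XOR the bytes together:
  start with 0xBB
  0xBB ⊕ 0x74 = 0xCF
  0xCF ⊕ 0x7E = 0xB1
  0xB1 ⊕ 0x79 = 0xC8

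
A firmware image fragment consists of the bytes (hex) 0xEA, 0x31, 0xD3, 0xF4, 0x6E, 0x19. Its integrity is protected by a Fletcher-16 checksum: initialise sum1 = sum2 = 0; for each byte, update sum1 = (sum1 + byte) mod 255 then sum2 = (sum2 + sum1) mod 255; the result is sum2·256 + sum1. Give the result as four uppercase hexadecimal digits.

Running sums (mod 255):
  after byte 0 (0xEA): sum1=234, sum2=234
  after byte 1 (0x31): sum1=28, sum2=7
  after byte 2 (0xD3): sum1=239, sum2=246
  after byte 3 (0xF4): sum1=228, sum2=219
  after byte 4 (0x6E): sum1=83, sum2=47
  after byte 5 (0x19): sum1=108, sum2=155
Checksum = sum2·256 + sum1 = 155·256 + 108 = 39788 = 0x9B6C.

9B6C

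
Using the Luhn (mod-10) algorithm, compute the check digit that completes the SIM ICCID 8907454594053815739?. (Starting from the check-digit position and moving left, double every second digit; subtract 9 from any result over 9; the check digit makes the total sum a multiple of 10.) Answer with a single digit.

5

Partial digits right→left: 9 3 7 5 1 8 3 5 0 4 9 5 4 5 4 7 0 9 8
Double every second digit counting from the check-digit position (so the 1st, 3rd, 5th, ... of the partial from the right).
  doubled (with −9 where >9): 9 5 2 6 0 9 8 8 0 7 → sum 54
  kept as-is: 3 5 8 5 4 5 5 7 9 → sum 51
Total = 54 + 51 = 105.
Check digit = (10 − (105 mod 10)) mod 10 = 5.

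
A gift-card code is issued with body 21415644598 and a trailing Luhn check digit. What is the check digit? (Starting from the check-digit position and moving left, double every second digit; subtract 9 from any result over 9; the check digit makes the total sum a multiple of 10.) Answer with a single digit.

Partial digits right→left: 8 9 5 4 4 6 5 1 4 1 2
Double every second digit counting from the check-digit position (so the 1st, 3rd, 5th, ... of the partial from the right).
  doubled (with −9 where >9): 7 1 8 1 8 4 → sum 29
  kept as-is: 9 4 6 1 1 → sum 21
Total = 29 + 21 = 50.
Check digit = (10 − (50 mod 10)) mod 10 = 0.

0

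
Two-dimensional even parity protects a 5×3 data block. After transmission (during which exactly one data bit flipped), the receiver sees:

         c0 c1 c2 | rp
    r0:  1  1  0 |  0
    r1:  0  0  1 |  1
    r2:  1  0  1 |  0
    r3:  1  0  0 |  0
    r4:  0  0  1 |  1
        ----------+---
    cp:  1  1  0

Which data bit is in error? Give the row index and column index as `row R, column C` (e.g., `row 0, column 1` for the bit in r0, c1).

row 3, column 2

Recompute each row's even parity and compare to rp:
  r0: data parity 0, sent rp 0 → ok
  r1: data parity 1, sent rp 1 → ok
  r2: data parity 0, sent rp 0 → ok
  r3: data parity 1, sent rp 0 → mismatch
  r4: data parity 1, sent rp 1 → ok
Recompute each column's even parity and compare to cp:
  c0: data parity 1, sent cp 1 → ok
  c1: data parity 1, sent cp 1 → ok
  c2: data parity 1, sent cp 0 → mismatch
Exactly one row (r3) and one column (c2) fail → the flipped bit is at their intersection.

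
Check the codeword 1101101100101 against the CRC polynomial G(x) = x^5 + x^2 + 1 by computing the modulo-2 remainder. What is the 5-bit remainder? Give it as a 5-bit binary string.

Modulo-2 division of 1101101100101 by 100101:
  pos 0: 110110 XOR 100101 = 010011
  pos 1: 100111 XOR 100101 = 000010
  pos 5: 101001 XOR 100101 = 001100
  pos 7: 110001 XOR 100101 = 010100
Remainder = 10100 (nonzero — an error is detected).

10100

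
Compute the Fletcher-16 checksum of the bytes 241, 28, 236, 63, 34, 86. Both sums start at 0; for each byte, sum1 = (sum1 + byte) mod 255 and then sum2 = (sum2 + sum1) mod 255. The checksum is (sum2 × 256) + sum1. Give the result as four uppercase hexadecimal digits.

Running sums (mod 255):
  after byte 0 (241): sum1=241, sum2=241
  after byte 1 (28): sum1=14, sum2=0
  after byte 2 (236): sum1=250, sum2=250
  after byte 3 (63): sum1=58, sum2=53
  after byte 4 (34): sum1=92, sum2=145
  after byte 5 (86): sum1=178, sum2=68
Checksum = sum2·256 + sum1 = 68·256 + 178 = 17586 = 0x44B2.

44B2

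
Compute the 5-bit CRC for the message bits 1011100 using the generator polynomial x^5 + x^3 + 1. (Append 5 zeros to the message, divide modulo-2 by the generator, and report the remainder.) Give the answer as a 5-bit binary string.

Append 5 zeros: 101110000000. Divide by 101001 (XOR where the leading bit is 1):
  pos 0: 101110 XOR 101001 = 000111
  pos 3: 111000 XOR 101001 = 010001
  pos 4: 100010 XOR 101001 = 001011
  pos 6: 101100 XOR 101001 = 000101
Remainder (last 5 bits) = 00101. This is the CRC / FCS.

00101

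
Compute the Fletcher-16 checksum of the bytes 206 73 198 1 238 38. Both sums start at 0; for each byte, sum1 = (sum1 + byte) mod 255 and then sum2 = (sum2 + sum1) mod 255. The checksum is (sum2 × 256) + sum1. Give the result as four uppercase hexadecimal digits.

Running sums (mod 255):
  after byte 0 (206): sum1=206, sum2=206
  after byte 1 (73): sum1=24, sum2=230
  after byte 2 (198): sum1=222, sum2=197
  after byte 3 (1): sum1=223, sum2=165
  after byte 4 (238): sum1=206, sum2=116
  after byte 5 (38): sum1=244, sum2=105
Checksum = sum2·256 + sum1 = 105·256 + 244 = 27124 = 0x69F4.

69F4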